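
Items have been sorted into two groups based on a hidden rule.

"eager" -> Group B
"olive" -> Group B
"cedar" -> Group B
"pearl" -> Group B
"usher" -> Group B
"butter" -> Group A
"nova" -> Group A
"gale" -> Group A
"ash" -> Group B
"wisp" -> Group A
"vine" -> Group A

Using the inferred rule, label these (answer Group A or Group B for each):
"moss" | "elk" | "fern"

Group A, Group B, Group A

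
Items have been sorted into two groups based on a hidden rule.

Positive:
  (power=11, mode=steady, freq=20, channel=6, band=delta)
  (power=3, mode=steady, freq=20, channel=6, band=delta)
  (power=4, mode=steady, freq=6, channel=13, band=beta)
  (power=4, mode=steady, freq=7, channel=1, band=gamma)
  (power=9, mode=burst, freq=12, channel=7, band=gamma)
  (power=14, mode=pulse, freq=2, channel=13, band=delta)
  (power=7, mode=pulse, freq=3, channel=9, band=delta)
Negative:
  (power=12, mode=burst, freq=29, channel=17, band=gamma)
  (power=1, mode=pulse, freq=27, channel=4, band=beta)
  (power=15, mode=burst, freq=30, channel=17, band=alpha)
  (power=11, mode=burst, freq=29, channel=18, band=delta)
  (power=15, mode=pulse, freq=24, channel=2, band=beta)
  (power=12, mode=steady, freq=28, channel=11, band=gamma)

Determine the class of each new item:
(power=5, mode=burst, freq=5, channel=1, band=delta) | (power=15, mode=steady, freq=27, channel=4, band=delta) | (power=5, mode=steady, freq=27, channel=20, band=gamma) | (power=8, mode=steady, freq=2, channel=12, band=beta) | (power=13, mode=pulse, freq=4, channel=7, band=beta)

Positive, Negative, Negative, Positive, Positive

'Positive' ⟺ freq ≤ 20.
Positive: (power=5, mode=burst, freq=5, channel=1, band=delta), since freq = 5. Negative: (power=15, mode=steady, freq=27, channel=4, band=delta), since freq = 27. Negative: (power=5, mode=steady, freq=27, channel=20, band=gamma), since freq = 27. Positive: (power=8, mode=steady, freq=2, channel=12, band=beta), since freq = 2. Positive: (power=13, mode=pulse, freq=4, channel=7, band=beta), since freq = 4.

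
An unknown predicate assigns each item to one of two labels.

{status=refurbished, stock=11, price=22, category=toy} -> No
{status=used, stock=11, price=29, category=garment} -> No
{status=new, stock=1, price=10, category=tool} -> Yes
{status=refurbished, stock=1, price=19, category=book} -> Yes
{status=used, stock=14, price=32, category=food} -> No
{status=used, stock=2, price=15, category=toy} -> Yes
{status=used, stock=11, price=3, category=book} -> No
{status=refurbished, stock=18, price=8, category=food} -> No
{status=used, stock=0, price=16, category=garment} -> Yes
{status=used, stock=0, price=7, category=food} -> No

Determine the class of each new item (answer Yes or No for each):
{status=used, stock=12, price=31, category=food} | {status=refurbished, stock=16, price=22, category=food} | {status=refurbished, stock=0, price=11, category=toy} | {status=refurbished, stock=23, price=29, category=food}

Rule: stock ≤ 2 AND price ≥ 8. This holds for each 'Yes' example and fails for each 'No' one.
No: {status=used, stock=12, price=31, category=food}, since stock = 12, price = 31. No: {status=refurbished, stock=16, price=22, category=food}, since stock = 16, price = 22. Yes: {status=refurbished, stock=0, price=11, category=toy}, since stock = 0, price = 11. No: {status=refurbished, stock=23, price=29, category=food}, since stock = 23, price = 29.

No, No, Yes, No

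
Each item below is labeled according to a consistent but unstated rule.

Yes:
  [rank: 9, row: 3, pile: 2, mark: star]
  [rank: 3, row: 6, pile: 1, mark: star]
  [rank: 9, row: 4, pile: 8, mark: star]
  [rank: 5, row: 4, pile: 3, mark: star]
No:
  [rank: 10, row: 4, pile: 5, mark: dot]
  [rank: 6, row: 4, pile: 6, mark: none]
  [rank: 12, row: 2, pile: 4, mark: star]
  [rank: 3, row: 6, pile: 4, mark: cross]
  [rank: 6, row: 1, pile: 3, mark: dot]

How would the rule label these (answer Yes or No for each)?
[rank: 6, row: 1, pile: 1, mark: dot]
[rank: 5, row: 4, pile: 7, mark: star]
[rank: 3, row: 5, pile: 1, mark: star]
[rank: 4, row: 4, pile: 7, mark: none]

Rule: mark is star AND row ≥ 3. This holds for each 'Yes' example and fails for each 'No' one.
[rank: 6, row: 1, pile: 1, mark: dot]: No (mark is dot, row = 1). [rank: 5, row: 4, pile: 7, mark: star]: Yes (mark is star, row = 4). [rank: 3, row: 5, pile: 1, mark: star]: Yes (mark is star, row = 5). [rank: 4, row: 4, pile: 7, mark: none]: No (mark is none, row = 4).

No, Yes, Yes, No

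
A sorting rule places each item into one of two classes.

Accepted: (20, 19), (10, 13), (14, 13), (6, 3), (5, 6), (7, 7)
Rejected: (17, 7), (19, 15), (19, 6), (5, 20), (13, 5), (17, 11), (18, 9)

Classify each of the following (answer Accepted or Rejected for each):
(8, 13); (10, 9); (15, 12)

A rule that fits every label: |first − second| ≤ 3 — true of each 'Accepted' example, false of each 'Rejected' one.

Rejected, Accepted, Accepted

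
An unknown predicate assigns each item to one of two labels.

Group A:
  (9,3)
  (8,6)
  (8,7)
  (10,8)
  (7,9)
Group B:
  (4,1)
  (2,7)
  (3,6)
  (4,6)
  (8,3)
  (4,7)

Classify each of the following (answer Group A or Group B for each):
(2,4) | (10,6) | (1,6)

The distinguishing property — sum ≥ 12 — holds for all the 'Group A' cases and none of the 'Group B' cases.
(2,4): Group B (2+4 = 6). (10,6): Group A (10+6 = 16). (1,6): Group B (1+6 = 7).

Group B, Group A, Group B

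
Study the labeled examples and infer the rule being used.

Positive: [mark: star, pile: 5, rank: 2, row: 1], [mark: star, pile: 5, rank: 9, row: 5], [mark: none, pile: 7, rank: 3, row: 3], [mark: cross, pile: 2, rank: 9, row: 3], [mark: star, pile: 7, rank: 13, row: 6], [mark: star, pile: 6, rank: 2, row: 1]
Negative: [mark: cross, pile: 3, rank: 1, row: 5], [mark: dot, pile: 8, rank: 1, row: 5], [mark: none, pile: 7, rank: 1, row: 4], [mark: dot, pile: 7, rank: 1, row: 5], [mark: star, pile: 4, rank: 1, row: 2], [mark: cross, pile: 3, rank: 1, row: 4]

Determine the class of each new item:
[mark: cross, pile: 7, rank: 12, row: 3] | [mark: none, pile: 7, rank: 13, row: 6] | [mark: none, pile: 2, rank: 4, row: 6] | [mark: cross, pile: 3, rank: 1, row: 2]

The rule appears to be: rank ≥ 2.
[mark: cross, pile: 7, rank: 12, row: 3] — rank = 12, hence Positive.
[mark: none, pile: 7, rank: 13, row: 6] — rank = 13, hence Positive.
[mark: none, pile: 2, rank: 4, row: 6] — rank = 4, hence Positive.
[mark: cross, pile: 3, rank: 1, row: 2] — rank = 1, hence Negative.

Positive, Positive, Positive, Negative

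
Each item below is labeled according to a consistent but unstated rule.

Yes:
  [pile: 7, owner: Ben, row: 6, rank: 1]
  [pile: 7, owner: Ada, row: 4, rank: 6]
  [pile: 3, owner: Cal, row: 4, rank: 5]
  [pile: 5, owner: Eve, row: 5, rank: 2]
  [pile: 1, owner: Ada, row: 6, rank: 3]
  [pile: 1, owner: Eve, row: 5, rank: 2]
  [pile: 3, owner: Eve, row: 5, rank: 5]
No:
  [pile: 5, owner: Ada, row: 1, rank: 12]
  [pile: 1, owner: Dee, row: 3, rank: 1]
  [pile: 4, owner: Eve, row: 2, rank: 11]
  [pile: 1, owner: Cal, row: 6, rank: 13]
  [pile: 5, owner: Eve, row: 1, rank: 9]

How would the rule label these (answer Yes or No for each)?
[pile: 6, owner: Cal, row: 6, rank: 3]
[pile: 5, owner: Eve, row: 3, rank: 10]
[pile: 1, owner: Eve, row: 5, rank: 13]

The rule appears to be: row ≥ 4 AND rank ≤ 6.

Yes, No, No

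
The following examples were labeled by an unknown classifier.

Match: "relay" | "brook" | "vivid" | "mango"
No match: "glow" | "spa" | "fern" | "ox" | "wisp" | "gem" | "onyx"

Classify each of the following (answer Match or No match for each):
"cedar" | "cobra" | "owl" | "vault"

The distinguishing property — length 5 — holds for all the 'Match' cases and none of the 'No match' cases.

Match, Match, No match, Match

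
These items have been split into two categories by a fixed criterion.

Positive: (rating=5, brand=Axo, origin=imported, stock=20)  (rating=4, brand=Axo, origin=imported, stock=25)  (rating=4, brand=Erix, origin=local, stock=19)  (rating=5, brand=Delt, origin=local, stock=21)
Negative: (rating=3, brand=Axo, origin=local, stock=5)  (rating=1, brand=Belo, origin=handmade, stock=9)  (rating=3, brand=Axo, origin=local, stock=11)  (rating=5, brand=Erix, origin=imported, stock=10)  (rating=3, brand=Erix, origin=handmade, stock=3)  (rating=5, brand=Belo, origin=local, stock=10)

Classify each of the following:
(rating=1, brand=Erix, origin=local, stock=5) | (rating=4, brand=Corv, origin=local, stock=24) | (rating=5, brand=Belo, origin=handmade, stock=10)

The distinguishing property — stock ≥ 19 — holds for all the 'Positive' cases and none of the 'Negative' cases.
(rating=1, brand=Erix, origin=local, stock=5): stock = 5 — fails this test, so Negative. (rating=4, brand=Corv, origin=local, stock=24): stock = 24 — meets the rule, so Positive. (rating=5, brand=Belo, origin=handmade, stock=10): stock = 10 — fails this test, so Negative.

Negative, Positive, Negative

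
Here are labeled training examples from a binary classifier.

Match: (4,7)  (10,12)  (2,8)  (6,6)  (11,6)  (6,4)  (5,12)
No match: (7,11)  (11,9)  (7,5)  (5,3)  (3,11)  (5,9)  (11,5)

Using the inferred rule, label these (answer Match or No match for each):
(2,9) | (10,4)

The pattern is that an item is 'Match' exactly when: product is even.
(2,9) — 2·9 = 18, hence Match. (10,4) — 10·4 = 40, hence Match.

Match, Match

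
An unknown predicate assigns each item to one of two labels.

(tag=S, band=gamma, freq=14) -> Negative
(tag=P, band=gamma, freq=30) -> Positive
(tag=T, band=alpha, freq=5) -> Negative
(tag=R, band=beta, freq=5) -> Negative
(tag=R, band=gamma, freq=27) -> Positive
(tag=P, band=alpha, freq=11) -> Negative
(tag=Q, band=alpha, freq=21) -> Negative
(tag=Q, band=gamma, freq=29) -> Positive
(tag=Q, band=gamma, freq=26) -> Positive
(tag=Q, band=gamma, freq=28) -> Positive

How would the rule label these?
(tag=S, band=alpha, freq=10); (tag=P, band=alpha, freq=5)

Negative, Negative

'Positive' ⟺ freq ≥ 26.
(tag=S, band=alpha, freq=10): freq = 10, doesn't qualify → Negative. (tag=P, band=alpha, freq=5): freq = 5, doesn't qualify → Negative.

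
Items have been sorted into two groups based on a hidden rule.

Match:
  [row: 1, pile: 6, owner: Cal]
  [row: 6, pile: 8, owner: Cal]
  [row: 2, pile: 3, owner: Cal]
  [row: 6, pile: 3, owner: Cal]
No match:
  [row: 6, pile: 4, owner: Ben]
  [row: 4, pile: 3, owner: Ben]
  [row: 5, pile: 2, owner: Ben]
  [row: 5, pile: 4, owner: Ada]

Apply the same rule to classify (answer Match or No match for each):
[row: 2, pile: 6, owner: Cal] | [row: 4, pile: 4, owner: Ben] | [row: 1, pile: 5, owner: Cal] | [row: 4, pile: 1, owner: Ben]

The simplest hypothesis consistent with all the labels is: owner is Cal.
[row: 2, pile: 6, owner: Cal]: owner is Cal — fits, so Match.
[row: 4, pile: 4, owner: Ben]: owner is Ben — fails this test, so No match.
[row: 1, pile: 5, owner: Cal]: owner is Cal — fits, so Match.
[row: 4, pile: 1, owner: Ben]: owner is Ben — fails this test, so No match.

Match, No match, Match, No match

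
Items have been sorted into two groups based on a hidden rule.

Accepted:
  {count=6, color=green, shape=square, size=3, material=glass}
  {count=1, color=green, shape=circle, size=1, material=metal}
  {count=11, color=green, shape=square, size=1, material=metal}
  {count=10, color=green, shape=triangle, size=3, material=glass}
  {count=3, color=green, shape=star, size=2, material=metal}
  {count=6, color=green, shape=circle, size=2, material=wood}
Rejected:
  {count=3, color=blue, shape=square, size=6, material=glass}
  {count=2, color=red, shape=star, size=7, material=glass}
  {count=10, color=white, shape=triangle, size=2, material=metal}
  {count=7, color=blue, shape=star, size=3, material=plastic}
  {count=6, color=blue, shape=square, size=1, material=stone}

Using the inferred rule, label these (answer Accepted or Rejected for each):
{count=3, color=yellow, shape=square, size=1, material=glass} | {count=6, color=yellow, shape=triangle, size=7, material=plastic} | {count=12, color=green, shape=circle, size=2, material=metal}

Rejected, Rejected, Accepted

The classifier is using: color is green.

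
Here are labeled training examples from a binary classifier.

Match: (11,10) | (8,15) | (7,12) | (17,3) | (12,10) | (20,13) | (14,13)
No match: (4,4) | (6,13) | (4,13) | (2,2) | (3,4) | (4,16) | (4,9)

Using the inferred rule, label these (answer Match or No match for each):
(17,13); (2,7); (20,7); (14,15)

Match, No match, Match, Match

Rule: first ≥ 7. This holds for each 'Match' example and fails for each 'No match' one.
Match: (17,13), since first 17.
No match: (2,7), since first 2.
Match: (20,7), since first 20.
Match: (14,15), since first 14.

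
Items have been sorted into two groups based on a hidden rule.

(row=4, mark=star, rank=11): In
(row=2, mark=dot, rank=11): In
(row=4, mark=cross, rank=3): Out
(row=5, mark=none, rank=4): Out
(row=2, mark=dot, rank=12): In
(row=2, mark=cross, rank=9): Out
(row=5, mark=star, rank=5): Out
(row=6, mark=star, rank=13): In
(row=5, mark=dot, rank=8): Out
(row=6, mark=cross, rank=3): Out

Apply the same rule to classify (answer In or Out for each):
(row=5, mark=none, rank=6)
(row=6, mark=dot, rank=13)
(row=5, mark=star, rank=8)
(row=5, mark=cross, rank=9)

Out, In, Out, Out

All 'In' examples share one property — rank ≥ 11 — and every 'Out' example lacks it.
(row=5, mark=none, rank=6) → rank = 6 → Out.
(row=6, mark=dot, rank=13) → rank = 13 → In.
(row=5, mark=star, rank=8) → rank = 8 → Out.
(row=5, mark=cross, rank=9) → rank = 9 → Out.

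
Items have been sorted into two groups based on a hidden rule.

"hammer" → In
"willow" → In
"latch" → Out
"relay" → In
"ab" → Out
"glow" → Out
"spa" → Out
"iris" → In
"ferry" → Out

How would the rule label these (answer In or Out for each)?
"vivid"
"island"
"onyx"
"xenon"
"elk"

The rule appears to be: has ≥ 2 vowels.
"vivid" → 2 vowels → In.
"island" → 2 vowels → In.
"onyx" → 1 vowel → Out.
"xenon" → 2 vowels → In.
"elk" → 1 vowel → Out.

In, In, Out, In, Out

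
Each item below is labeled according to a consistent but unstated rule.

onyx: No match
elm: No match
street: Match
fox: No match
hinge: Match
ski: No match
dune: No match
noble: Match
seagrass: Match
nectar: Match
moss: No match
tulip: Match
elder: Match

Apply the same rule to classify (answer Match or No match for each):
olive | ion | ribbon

Match, No match, Match

The classifier is using: length ≥ 5.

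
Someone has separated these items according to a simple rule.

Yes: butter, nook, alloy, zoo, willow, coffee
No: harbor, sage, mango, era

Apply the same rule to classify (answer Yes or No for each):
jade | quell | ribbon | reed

No, Yes, Yes, Yes

One predicate separates the groups cleanly: has a double letter.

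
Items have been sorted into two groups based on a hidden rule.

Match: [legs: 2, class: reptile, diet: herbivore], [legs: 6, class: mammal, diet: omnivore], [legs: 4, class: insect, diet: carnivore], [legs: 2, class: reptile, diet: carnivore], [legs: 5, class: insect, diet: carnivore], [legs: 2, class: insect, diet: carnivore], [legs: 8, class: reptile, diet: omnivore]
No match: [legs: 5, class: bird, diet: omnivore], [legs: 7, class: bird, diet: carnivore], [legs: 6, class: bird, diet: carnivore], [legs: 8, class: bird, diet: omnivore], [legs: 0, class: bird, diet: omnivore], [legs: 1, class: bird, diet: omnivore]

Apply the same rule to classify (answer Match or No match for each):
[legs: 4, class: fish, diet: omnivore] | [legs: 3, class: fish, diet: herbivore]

Match, Match

The classifier is using: class is not bird.
[legs: 4, class: fish, diet: omnivore]: class is fish, satisfies this → Match.
[legs: 3, class: fish, diet: herbivore]: class is fish, satisfies this → Match.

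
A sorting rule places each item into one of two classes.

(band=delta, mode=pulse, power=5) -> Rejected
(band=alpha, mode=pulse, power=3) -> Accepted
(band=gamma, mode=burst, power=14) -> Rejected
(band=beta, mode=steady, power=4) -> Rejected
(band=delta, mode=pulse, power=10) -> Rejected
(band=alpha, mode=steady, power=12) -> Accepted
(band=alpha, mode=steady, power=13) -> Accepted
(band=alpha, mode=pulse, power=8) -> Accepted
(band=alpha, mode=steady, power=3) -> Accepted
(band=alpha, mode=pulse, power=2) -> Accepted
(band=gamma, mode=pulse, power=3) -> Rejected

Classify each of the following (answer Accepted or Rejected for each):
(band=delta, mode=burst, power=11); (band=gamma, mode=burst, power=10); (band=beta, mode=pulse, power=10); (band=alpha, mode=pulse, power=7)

All 'Accepted' examples share one property — band is alpha — and every 'Rejected' example lacks it.
(band=delta, mode=burst, power=11) → band is delta → Rejected. (band=gamma, mode=burst, power=10) → band is gamma → Rejected. (band=beta, mode=pulse, power=10) → band is beta → Rejected. (band=alpha, mode=pulse, power=7) → band is alpha → Accepted.

Rejected, Rejected, Rejected, Accepted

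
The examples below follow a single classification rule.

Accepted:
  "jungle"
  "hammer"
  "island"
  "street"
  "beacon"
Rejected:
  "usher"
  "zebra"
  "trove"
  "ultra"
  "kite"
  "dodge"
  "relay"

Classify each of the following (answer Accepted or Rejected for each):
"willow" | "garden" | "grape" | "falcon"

The rule appears to be: length 6.
"willow": length 6, qualifies → Accepted. "garden": length 6, qualifies → Accepted. "grape": length 5, does not pass → Rejected. "falcon": length 6, qualifies → Accepted.

Accepted, Accepted, Rejected, Accepted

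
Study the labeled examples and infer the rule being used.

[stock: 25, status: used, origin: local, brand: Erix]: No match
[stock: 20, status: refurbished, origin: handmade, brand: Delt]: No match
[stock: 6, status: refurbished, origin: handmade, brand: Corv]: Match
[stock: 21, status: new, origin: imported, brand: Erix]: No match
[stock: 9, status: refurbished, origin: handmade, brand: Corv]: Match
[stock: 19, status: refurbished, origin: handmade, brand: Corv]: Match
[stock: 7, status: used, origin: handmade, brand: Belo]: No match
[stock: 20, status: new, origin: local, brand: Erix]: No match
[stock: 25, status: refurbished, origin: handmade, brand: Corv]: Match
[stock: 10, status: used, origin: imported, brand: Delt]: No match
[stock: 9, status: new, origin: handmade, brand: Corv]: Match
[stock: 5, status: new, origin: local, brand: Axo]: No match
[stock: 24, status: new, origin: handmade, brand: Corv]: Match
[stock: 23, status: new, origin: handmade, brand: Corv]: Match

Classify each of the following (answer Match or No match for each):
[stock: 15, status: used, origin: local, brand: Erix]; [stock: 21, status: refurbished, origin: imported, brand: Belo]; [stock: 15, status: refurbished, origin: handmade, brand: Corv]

'Match' ⟺ brand is Corv.
No match: [stock: 15, status: used, origin: local, brand: Erix], since brand is Erix.
No match: [stock: 21, status: refurbished, origin: imported, brand: Belo], since brand is Belo.
Match: [stock: 15, status: refurbished, origin: handmade, brand: Corv], since brand is Corv.

No match, No match, Match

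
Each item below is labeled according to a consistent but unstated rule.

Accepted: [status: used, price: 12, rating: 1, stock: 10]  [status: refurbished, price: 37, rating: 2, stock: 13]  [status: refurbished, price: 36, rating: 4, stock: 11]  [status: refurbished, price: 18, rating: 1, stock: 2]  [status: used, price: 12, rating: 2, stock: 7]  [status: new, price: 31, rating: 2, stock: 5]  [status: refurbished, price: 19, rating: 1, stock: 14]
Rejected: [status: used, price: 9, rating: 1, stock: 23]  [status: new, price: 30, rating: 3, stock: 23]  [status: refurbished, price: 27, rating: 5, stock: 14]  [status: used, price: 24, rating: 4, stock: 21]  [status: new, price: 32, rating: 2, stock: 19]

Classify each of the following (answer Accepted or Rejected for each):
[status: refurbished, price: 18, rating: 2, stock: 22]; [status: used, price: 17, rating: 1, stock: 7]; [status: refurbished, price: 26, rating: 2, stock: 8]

Rule: rating ≤ 4 AND stock ≤ 14. This holds for each 'Accepted' example and fails for each 'Rejected' one.
[status: refurbished, price: 18, rating: 2, stock: 22]: rating = 2, stock = 22 — does not fit, so Rejected.
[status: used, price: 17, rating: 1, stock: 7]: rating = 1, stock = 7 — matches, so Accepted.
[status: refurbished, price: 26, rating: 2, stock: 8]: rating = 2, stock = 8 — matches, so Accepted.

Rejected, Accepted, Accepted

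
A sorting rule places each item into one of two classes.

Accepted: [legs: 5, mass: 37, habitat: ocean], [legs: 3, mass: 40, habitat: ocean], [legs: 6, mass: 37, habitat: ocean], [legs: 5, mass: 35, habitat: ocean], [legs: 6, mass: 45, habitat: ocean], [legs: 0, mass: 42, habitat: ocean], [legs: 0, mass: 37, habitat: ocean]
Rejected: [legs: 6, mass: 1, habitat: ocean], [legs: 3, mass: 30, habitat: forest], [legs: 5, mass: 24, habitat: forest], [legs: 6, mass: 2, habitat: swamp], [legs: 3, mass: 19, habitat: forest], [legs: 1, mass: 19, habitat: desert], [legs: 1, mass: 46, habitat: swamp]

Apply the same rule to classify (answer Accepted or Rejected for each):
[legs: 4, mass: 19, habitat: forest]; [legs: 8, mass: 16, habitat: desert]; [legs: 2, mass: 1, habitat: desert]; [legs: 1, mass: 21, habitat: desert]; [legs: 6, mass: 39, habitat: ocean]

Rejected, Rejected, Rejected, Rejected, Accepted

One predicate separates the groups cleanly: habitat is ocean AND mass ≥ 2.
[legs: 4, mass: 19, habitat: forest]: habitat is forest, mass = 19 — does not pass, so Rejected.
[legs: 8, mass: 16, habitat: desert]: habitat is desert, mass = 16 — does not pass, so Rejected.
[legs: 2, mass: 1, habitat: desert]: habitat is desert, mass = 1 — does not pass, so Rejected.
[legs: 1, mass: 21, habitat: desert]: habitat is desert, mass = 21 — does not pass, so Rejected.
[legs: 6, mass: 39, habitat: ocean]: habitat is ocean, mass = 39 — has this property, so Accepted.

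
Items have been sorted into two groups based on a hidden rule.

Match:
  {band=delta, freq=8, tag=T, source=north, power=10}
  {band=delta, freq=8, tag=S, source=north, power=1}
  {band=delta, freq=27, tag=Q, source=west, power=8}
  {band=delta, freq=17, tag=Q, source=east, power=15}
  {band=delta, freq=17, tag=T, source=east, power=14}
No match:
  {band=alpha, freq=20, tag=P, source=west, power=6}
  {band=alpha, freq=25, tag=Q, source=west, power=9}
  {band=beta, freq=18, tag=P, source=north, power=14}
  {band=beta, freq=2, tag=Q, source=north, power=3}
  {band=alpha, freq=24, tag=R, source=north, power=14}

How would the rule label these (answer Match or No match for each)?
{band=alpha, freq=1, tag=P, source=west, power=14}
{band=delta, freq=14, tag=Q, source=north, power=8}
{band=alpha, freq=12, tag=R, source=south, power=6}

No match, Match, No match

The distinguishing property — band is delta — holds for all the 'Match' cases and none of the 'No match' cases.
{band=alpha, freq=1, tag=P, source=west, power=14}: band is alpha, does not satisfy this → No match.
{band=delta, freq=14, tag=Q, source=north, power=8}: band is delta, matches → Match.
{band=alpha, freq=12, tag=R, source=south, power=6}: band is alpha, does not satisfy this → No match.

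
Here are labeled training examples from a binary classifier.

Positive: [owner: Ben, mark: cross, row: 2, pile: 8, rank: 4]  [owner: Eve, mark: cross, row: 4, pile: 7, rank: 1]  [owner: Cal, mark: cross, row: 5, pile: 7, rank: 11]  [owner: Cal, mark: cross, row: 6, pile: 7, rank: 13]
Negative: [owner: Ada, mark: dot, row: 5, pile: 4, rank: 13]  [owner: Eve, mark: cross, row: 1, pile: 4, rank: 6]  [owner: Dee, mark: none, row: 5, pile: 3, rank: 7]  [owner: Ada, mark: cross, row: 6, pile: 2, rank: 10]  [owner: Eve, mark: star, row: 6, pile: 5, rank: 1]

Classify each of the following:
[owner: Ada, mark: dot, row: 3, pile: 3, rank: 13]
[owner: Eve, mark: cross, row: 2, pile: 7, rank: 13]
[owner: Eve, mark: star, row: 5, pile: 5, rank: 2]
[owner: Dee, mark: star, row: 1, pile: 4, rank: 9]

Negative, Positive, Negative, Negative

The common property of the 'Positive' items is: pile ≥ 7. No 'Negative' item has it.
[owner: Ada, mark: dot, row: 3, pile: 3, rank: 13]: pile = 3 — fails the rule, so Negative.
[owner: Eve, mark: cross, row: 2, pile: 7, rank: 13]: pile = 7 — meets the rule, so Positive.
[owner: Eve, mark: star, row: 5, pile: 5, rank: 2]: pile = 5 — fails the rule, so Negative.
[owner: Dee, mark: star, row: 1, pile: 4, rank: 9]: pile = 4 — fails the rule, so Negative.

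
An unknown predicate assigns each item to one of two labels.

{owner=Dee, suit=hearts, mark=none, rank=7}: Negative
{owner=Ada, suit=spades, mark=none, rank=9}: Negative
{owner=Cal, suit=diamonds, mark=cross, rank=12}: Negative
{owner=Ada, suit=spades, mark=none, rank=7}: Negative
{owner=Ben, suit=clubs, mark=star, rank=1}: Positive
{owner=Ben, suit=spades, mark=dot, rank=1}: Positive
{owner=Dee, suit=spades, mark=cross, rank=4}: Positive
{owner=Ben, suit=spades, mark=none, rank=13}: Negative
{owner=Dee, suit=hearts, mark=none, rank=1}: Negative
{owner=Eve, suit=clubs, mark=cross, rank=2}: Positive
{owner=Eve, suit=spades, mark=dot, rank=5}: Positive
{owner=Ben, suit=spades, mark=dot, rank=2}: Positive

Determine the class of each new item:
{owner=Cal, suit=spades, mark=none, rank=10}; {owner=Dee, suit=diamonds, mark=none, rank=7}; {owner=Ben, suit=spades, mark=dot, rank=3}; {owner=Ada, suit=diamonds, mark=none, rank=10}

The classifier is using: mark is not none AND rank ≤ 5.
{owner=Cal, suit=spades, mark=none, rank=10}: Negative (mark is none, rank = 10). {owner=Dee, suit=diamonds, mark=none, rank=7}: Negative (mark is none, rank = 7). {owner=Ben, suit=spades, mark=dot, rank=3}: Positive (mark is dot, rank = 3). {owner=Ada, suit=diamonds, mark=none, rank=10}: Negative (mark is none, rank = 10).

Negative, Negative, Positive, Negative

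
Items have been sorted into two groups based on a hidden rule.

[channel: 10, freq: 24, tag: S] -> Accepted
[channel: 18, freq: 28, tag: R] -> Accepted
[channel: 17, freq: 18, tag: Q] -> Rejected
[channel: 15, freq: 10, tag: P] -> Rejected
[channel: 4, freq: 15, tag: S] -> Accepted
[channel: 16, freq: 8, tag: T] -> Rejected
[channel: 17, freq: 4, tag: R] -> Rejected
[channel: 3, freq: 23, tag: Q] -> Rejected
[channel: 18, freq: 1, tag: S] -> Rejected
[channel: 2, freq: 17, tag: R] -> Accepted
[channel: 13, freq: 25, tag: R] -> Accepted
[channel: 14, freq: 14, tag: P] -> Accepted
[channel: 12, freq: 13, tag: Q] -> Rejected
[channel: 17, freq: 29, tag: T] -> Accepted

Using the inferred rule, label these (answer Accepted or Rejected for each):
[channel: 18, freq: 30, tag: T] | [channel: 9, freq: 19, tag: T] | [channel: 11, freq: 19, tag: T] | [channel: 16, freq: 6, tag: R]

The simplest hypothesis consistent with all the labels is: tag is not Q AND freq ≥ 13.
[channel: 18, freq: 30, tag: T]: tag is T, freq = 30 — checks out, so Accepted.
[channel: 9, freq: 19, tag: T]: tag is T, freq = 19 — checks out, so Accepted.
[channel: 11, freq: 19, tag: T]: tag is T, freq = 19 — checks out, so Accepted.
[channel: 16, freq: 6, tag: R]: tag is R, freq = 6 — does not fit, so Rejected.

Accepted, Accepted, Accepted, Rejected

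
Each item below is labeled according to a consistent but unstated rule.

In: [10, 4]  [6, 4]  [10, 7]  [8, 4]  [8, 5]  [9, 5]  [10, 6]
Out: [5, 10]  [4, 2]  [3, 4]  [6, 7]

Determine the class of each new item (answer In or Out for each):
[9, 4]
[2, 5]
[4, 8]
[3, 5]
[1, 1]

Rule: first > second AND sum ≥ 7. This holds for each 'In' example and fails for each 'Out' one.
[9, 4]: 9 > 4, 9+4 = 13 — has this property, so In. [2, 5]: 2 < 5, 2+5 = 7 — doesn't qualify, so Out. [4, 8]: 4 < 8, 4+8 = 12 — doesn't qualify, so Out. [3, 5]: 3 < 5, 3+5 = 8 — doesn't qualify, so Out. [1, 1]: 1 = 1, 1+1 = 2 — doesn't qualify, so Out.

In, Out, Out, Out, Out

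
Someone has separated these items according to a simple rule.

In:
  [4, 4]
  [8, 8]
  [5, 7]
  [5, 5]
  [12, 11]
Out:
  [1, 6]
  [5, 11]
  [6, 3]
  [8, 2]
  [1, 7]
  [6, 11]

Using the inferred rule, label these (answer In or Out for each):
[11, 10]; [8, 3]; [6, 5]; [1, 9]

The pattern is that an item is 'In' exactly when: |first − second| ≤ 2.

In, Out, In, Out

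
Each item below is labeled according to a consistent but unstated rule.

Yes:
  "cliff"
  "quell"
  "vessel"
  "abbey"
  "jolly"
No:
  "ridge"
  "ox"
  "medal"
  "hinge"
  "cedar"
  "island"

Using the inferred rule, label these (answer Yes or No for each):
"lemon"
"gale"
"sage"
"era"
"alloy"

Every 'Yes' example satisfies: has a double letter. None of the 'No' examples do.

No, No, No, No, Yes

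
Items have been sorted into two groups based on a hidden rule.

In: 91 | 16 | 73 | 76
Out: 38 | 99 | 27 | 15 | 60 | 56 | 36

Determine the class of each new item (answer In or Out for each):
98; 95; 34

Out, Out, In

The simplest hypothesis consistent with all the labels is: ≡ 1 (mod 3).
98: 98 mod 3 = 2 — fails this test, so Out. 95: 95 mod 3 = 2 — fails this test, so Out. 34: 34 mod 3 = 1 — checks out, so In.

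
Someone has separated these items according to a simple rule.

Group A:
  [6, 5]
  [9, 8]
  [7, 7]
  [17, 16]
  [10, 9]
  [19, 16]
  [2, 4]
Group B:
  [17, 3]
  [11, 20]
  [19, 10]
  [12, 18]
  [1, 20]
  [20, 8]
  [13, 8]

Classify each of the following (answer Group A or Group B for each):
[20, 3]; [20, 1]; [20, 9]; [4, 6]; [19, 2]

The classifier is using: |first − second| ≤ 3.
Group B: [20, 3], since |20−3| = 17.
Group B: [20, 1], since |20−1| = 19.
Group B: [20, 9], since |20−9| = 11.
Group A: [4, 6], since |4−6| = 2.
Group B: [19, 2], since |19−2| = 17.

Group B, Group B, Group B, Group A, Group B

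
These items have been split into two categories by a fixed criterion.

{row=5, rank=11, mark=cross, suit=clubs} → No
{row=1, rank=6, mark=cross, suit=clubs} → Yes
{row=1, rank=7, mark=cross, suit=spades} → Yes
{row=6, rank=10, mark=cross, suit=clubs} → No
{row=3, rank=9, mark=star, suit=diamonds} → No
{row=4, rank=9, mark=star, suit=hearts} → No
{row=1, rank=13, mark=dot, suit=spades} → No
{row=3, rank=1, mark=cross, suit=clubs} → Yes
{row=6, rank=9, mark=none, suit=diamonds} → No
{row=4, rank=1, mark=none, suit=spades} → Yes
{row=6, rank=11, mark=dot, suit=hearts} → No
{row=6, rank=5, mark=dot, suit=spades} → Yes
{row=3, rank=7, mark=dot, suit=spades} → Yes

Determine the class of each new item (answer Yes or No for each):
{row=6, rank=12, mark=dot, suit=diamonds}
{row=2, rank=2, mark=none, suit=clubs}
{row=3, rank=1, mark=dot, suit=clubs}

No, Yes, Yes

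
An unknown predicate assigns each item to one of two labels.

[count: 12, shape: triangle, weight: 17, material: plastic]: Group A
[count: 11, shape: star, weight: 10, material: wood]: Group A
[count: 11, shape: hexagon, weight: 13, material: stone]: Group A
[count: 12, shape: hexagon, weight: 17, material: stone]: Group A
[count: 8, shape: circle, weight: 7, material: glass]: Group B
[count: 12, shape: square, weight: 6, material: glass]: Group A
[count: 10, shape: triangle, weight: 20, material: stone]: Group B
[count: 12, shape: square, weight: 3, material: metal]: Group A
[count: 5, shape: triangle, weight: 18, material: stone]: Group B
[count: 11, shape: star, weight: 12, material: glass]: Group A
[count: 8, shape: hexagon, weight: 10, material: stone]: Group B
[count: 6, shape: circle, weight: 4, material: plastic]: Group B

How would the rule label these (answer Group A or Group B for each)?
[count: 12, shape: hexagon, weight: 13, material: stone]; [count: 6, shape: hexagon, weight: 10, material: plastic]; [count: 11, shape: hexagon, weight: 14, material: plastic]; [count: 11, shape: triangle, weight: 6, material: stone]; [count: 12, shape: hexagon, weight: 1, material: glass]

All 'Group A' examples share one property — count ≥ 11 — and every 'Group B' example lacks it.
[count: 12, shape: hexagon, weight: 13, material: stone] → count = 12 → Group A.
[count: 6, shape: hexagon, weight: 10, material: plastic] → count = 6 → Group B.
[count: 11, shape: hexagon, weight: 14, material: plastic] → count = 11 → Group A.
[count: 11, shape: triangle, weight: 6, material: stone] → count = 11 → Group A.
[count: 12, shape: hexagon, weight: 1, material: glass] → count = 12 → Group A.

Group A, Group B, Group A, Group A, Group A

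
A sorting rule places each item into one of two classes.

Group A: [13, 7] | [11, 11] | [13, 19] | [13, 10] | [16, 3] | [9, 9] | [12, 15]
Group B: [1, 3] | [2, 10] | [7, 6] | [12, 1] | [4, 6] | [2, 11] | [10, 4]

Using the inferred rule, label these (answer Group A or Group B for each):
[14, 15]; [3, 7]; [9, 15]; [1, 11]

Group A, Group B, Group A, Group B

All 'Group A' examples share one property — sum ≥ 18 — and every 'Group B' example lacks it.
Group A: [14, 15], since 14+15 = 29. Group B: [3, 7], since 3+7 = 10. Group A: [9, 15], since 9+15 = 24. Group B: [1, 11], since 1+11 = 12.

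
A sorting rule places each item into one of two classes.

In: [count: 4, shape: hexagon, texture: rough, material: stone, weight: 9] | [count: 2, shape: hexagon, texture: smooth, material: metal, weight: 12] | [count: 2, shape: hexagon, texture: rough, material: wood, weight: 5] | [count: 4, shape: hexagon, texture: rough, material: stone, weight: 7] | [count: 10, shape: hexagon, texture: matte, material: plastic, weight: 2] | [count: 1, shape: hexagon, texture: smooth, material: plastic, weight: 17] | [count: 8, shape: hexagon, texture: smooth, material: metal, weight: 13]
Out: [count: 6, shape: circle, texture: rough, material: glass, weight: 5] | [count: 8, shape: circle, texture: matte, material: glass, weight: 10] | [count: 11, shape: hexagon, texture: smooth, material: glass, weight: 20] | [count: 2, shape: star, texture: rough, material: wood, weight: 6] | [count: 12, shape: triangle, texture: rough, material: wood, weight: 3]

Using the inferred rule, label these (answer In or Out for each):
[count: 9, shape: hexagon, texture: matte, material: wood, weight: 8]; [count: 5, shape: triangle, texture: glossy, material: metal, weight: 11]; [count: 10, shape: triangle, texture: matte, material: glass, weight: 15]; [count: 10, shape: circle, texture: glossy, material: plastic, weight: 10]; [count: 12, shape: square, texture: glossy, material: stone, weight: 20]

In, Out, Out, Out, Out

Rule: shape is hexagon AND count ≤ 10. This holds for each 'In' example and fails for each 'Out' one.
In: [count: 9, shape: hexagon, texture: matte, material: wood, weight: 8], since shape is hexagon, count = 9. Out: [count: 5, shape: triangle, texture: glossy, material: metal, weight: 11], since shape is triangle, count = 5. Out: [count: 10, shape: triangle, texture: matte, material: glass, weight: 15], since shape is triangle, count = 10. Out: [count: 10, shape: circle, texture: glossy, material: plastic, weight: 10], since shape is circle, count = 10. Out: [count: 12, shape: square, texture: glossy, material: stone, weight: 20], since shape is square, count = 12.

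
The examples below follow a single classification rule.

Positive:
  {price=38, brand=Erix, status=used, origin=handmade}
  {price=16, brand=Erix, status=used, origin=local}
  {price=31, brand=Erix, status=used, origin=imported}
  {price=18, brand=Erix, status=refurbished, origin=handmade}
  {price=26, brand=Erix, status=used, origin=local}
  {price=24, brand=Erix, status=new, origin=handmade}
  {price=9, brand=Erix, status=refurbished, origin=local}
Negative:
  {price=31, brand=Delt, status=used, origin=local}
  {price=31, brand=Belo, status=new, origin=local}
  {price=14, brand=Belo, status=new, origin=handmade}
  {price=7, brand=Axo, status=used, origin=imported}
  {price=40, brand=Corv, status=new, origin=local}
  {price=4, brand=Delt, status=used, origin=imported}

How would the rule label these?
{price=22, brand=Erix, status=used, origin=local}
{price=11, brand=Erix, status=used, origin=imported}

One predicate separates the groups cleanly: brand is Erix.

Positive, Positive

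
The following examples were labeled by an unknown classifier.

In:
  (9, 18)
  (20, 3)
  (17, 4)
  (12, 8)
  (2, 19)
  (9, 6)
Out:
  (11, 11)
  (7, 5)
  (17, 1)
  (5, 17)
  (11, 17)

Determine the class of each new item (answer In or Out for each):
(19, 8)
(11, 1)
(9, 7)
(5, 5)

In, Out, Out, Out

'In' ⟺ product is even.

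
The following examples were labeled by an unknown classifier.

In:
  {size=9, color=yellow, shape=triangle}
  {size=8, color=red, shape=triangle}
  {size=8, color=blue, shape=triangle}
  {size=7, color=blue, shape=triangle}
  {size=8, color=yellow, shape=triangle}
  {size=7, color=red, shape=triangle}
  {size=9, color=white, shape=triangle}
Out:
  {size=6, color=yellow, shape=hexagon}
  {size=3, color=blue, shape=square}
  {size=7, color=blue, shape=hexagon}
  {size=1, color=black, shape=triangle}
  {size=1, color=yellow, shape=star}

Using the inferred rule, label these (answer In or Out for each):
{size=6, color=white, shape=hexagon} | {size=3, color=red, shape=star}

A rule that fits every label: shape is triangle AND size ≥ 3 — true of each 'In' example, false of each 'Out' one.
{size=6, color=white, shape=hexagon} — shape is hexagon, size = 6, hence Out. {size=3, color=red, shape=star} — shape is star, size = 3, hence Out.

Out, Out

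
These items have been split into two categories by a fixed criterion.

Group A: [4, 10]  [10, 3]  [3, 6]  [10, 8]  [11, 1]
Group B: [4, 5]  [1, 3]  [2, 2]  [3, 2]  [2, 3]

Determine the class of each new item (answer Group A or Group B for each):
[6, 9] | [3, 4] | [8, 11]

Group A, Group B, Group A

Every 'Group A' example satisfies: max ≥ 6. None of the 'Group B' examples do.
[6, 9]: Group A (max 9). [3, 4]: Group B (max 4). [8, 11]: Group A (max 11).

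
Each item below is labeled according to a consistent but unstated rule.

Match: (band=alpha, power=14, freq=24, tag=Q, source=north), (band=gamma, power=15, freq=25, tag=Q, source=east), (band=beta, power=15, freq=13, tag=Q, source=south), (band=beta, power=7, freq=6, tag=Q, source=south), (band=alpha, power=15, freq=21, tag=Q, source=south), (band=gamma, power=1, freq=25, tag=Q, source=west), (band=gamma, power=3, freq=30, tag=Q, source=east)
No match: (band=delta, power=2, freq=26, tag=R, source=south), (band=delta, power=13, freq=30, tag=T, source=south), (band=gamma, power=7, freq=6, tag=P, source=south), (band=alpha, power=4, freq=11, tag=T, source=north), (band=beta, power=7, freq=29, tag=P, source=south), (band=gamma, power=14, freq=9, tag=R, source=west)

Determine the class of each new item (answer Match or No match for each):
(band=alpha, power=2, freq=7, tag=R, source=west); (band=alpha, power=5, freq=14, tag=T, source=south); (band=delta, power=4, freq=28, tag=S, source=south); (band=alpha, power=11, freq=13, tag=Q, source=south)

No match, No match, No match, Match

One predicate separates the groups cleanly: tag is Q.
(band=alpha, power=2, freq=7, tag=R, source=west) → tag is R → No match. (band=alpha, power=5, freq=14, tag=T, source=south) → tag is T → No match. (band=delta, power=4, freq=28, tag=S, source=south) → tag is S → No match. (band=alpha, power=11, freq=13, tag=Q, source=south) → tag is Q → Match.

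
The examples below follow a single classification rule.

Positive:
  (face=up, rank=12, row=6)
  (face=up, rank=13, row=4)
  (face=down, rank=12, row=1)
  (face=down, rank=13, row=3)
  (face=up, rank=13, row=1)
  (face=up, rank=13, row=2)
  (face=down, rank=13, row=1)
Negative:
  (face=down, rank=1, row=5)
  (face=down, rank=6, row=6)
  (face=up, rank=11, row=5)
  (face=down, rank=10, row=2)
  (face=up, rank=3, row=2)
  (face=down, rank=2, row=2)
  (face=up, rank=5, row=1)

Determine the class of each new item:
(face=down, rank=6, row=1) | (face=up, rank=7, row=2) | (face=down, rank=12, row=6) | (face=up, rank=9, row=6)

The rule appears to be: rank ≥ 12.

Negative, Negative, Positive, Negative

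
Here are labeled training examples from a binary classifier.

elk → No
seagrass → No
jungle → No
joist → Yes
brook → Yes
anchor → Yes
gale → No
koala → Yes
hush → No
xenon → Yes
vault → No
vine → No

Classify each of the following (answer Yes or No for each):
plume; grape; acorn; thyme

No, No, Yes, No

'Yes' ⟺ contains 'o'.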